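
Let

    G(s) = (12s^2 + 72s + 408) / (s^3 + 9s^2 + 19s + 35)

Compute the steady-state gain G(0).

Set s = 0: G(0) = (408) / (35) = 408/35.

G(0) = 408/35 ≈ 11.66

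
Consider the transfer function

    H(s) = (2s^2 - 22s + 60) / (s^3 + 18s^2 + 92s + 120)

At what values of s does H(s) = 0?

Set the numerator to zero: 2s^2 - 22s + 60 = 0, i.e. 2·(s^2 - 11s + 30) = 0.
Factoring: (s - 5)(s - 6) = 0.

s = 5, 6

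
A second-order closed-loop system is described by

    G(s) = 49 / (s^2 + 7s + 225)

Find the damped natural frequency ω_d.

Comparing s^2 + 7s + 225 to s^2 + 2ζωₙs + ωₙ²: ωₙ = 15 rad/s and ζ = 7/(2·15) ≈ 0.2333.
ζωₙ = 7/2 = 3.5, so ω_d = ωₙ√(1−ζ²) = √(ωₙ² − (ζωₙ)²) = √(225 − 3.5²) = √212.75 ≈ 14.59 rad/s.

ω_d ≈ 14.59 rad/s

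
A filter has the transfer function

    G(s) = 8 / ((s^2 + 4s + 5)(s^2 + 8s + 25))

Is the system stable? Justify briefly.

The poles can be read from the denominator factors: s = -2 ± j, -4 ± 3j.
Since all poles lie strictly in the left half-plane, the system is stable.

stable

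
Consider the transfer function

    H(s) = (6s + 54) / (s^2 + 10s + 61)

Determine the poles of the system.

s = -5 ± 6j

The poles are the roots of the denominator s^2 + 10s + 61 = 0.
Using the quadratic formula: s = (-10 ± √(-144))/2 = -5 ± 6j.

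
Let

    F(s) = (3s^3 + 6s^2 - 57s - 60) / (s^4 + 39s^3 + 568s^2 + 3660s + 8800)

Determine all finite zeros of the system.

Set the numerator to zero: 3s^3 + 6s^2 - 57s - 60 = 0, i.e. 3·(s^3 + 2s^2 - 19s - 20) = 0.
Factoring: (s + 5)(s + 1)(s - 4) = 0.

s = -5, -1, 4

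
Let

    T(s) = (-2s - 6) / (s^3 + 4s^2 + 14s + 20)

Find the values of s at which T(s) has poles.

s = -1 ± 3j, -2

The poles are the roots of the denominator s^3 + 4s^2 + 14s + 20 = 0.
Trying s = -2: the polynomial evaluates to 0, so (s + 2) is a factor.
Dividing out leaves s^2 + 2s + 10 = 0.
The quadratic formula then gives s = -1 ± 3j.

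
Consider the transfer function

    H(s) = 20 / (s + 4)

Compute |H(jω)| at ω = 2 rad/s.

Substitute s = j2: numerator = 20, denominator = 4 + j2.
|H(j2)| = |20| / |4 + j2| = 20 / 4.4721 ≈ 4.472.

|H(j2)| ≈ 4.472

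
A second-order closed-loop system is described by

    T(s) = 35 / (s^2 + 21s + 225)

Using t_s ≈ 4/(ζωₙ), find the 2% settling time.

Comparing s^2 + 21s + 225 to s^2 + 2ζωₙs + ωₙ²: ωₙ = 15 rad/s and ζ = 21/(2·15) = 0.7.
ζωₙ = 21/2 = 10.5, so t_s ≈ 4/(ζωₙ) = 4/10.5 ≈ 0.3810 s.

t_s ≈ 0.3810 s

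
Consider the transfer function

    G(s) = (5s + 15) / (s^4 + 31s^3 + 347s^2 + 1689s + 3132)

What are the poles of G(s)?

s = -9, -12, -5 ± 2j

The poles are the roots of the denominator s^4 + 31s^3 + 347s^2 + 1689s + 3132 = 0.
Trying s = -9: the polynomial evaluates to 0, so (s + 9) is a factor.
Dividing out leaves s^3 + 22s^2 + 149s + 348 = 0.
This factors further as (s + 12)(s^2 + 10s + 29) = 0.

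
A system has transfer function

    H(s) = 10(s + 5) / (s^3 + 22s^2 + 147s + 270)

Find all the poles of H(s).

s = -3, -9, -10

The poles are the roots of the denominator s^3 + 22s^2 + 147s + 270 = 0.
Trying s = -3: the polynomial evaluates to 0, so (s + 3) is a factor.
Dividing out leaves s^2 + 19s + 90 = 0.
Factoring the quadratic: (s + 9)(s + 10) = 0.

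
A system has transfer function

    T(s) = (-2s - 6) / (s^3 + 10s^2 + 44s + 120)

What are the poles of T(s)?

s = -2 + 4j, -2 - 4j, -6

The poles are the roots of the denominator s^3 + 10s^2 + 44s + 120 = 0.
Trying s = -6: the polynomial evaluates to 0, so (s + 6) is a factor.
Dividing out leaves s^2 + 4s + 20 = 0.
The quadratic formula then gives s = -2 ± 4j.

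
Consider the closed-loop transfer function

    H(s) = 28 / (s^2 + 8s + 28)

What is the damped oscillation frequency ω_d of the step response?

ω_d ≈ 3.464 rad/s

Comparing s^2 + 8s + 28 to s^2 + 2ζωₙs + ωₙ²: ωₙ = √28 ≈ 5.292 rad/s and ζ = 8/(2·√28) ≈ 0.7559.
ζωₙ = 8/2 = 4, so ω_d = ωₙ√(1−ζ²) = √(ωₙ² − (ζωₙ)²) = √(28 − 4²) = √12 ≈ 3.464 rad/s.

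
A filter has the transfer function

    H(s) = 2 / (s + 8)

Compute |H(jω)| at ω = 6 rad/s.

|H(j6)| = 0.2000

Substitute s = j6: numerator = 2, denominator = 8 + j6.
|H(j6)| = |2| / |8 + j6| = 2 / 10 = 0.2000.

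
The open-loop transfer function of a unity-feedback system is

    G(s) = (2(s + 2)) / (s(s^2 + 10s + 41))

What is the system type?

The denominator has 1 factor of s at the origin (free integrator), so this is a Type 1 system.

Type 1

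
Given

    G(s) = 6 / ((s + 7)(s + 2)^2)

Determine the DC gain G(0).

At s = 0 each factor (s + a) contributes a and each (s^2 + bs + c) contributes c.
G(0) = 6·1 / ((7) · (2) · (2)) = 6/28 = 3/14.

G(0) = 3/14 ≈ 0.2143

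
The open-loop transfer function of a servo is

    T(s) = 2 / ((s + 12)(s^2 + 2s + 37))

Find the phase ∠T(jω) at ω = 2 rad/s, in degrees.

∠T(j2) ≈ -16.37°

At s = j2: numerator = 2, denominator = 388 + j114.
∠T = ∠num − ∠den = 0° − (16.374°) = -16.37°.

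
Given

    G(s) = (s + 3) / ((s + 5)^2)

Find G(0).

Set s = 0: G(0) = (3) / (25) = 3/25.

G(0) = 3/25 ≈ 0.1200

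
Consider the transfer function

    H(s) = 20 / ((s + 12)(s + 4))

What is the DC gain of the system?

At s = 0 each factor (s + a) contributes a and each (s^2 + bs + c) contributes c.
H(0) = 20·1 / ((12) · (4)) = 20/48 = 5/12.

H(0) = 5/12 ≈ 0.4167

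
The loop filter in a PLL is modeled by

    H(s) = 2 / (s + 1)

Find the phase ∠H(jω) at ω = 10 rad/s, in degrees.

∠H(j10) ≈ -84.29°

At s = j10: numerator = 2, denominator = 1 + j10.
∠H = ∠num − ∠den = 0° − (84.289°) = -84.29°.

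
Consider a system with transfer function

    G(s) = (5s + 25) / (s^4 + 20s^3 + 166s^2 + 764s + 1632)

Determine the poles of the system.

The poles are the roots of the denominator s^4 + 20s^3 + 166s^2 + 764s + 1632 = 0.
Trying s = -6: the polynomial evaluates to 0, so (s + 6) is a factor.
Dividing out leaves s^3 + 14s^2 + 82s + 272 = 0.
This factors further as (s^2 + 6s + 34)(s + 8) = 0.

s = -3 + 5j, -3 - 5j, -6, -8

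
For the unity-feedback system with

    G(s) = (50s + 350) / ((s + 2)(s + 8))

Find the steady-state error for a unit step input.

e_ss = 0.04372

G(s) has no poles at the origin.
This is a Type 0 system. Kp = lim_{s→0} G(s) = 350/16 = 175/8.
e_ss = 1/(1 + Kp) = 1/(1 + 175/8) = 8/183 ≈ 0.04372.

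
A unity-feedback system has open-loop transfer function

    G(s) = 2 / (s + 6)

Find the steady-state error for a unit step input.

G(s) has no poles at the origin.
This is a Type 0 system. Kp = lim_{s→0} G(s) = 2/6 = 1/3.
e_ss = 1/(1 + Kp) = 1/(1 + 1/3) = 3/4 ≈ 0.7500.

e_ss = 0.7500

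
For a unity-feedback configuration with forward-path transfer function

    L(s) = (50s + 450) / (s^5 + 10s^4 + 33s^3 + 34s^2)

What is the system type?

Factor s from the denominator: s^5 + 10s^4 + 33s^3 + 34s^2 = s^2·(s^3 + 10s^2 + 33s + 34).
There are 2 poles at the origin, so the system is Type 2.

Type 2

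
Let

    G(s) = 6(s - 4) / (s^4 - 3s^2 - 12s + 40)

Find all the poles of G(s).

The poles are the roots of the denominator s^4 - 3s^2 - 12s + 40 = 0.
No real roots exist; factor into two real quadratics: (s^2 - 4s + 5)(s^2 + 4s + 8) = 0.
Each quadratic gives a conjugate pair via the quadratic formula.

s = 2 ± j, -2 ± 2j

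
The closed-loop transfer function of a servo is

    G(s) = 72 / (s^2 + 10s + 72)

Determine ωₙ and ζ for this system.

Compare the denominator to the standard form s^2 + 2ζωₙs + ωₙ².
ωₙ² = 72, so ωₙ = √72 ≈ 8.485 rad/s.
2ζωₙ = 10, so ζ = 10/(2·√72) ≈ 0.5893.

ωₙ ≈ 8.485 rad/s, ζ ≈ 0.5893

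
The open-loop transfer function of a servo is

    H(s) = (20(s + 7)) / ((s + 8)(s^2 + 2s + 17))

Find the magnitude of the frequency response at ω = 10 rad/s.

|H(j10)| ≈ 0.2233

Substitute s = j10: numerator = 140 + j200, denominator = -864 - j670.
|H(j10)| = |140 + j200| / |-864 - j670| = 244.13 / 1093.3 ≈ 0.2233.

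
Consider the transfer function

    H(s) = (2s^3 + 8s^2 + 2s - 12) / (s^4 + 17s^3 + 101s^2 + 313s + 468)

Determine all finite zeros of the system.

s = 1, -2, -3

Set the numerator to zero: 2s^3 + 8s^2 + 2s - 12 = 0, i.e. 2·(s^3 + 4s^2 + s - 6) = 0.
Factoring: (s - 1)(s + 2)(s + 3) = 0.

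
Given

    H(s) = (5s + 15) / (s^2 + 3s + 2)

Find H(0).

H(0) = 15/2 ≈ 7.500

Set s = 0: H(0) = (15) / (2) = 15/2.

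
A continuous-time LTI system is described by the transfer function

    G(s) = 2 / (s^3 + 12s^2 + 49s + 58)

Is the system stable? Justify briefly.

stable

The denominator s^3 + 12s^2 + 49s + 58 factors as (s + 2)(s^2 + 10s + 29), giving poles at s = -2, -5 ± 2j.
Since all poles lie strictly in the left half-plane, the system is stable.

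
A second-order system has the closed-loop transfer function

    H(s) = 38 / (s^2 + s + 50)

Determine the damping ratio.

Compare the denominator to the standard form s^2 + 2ζωₙs + ωₙ².
ωₙ² = 50, so ωₙ = √50 ≈ 7.071 rad/s.
2ζωₙ = 1, so ζ = 1/(2·√50) ≈ 0.07071.

ζ ≈ 0.07071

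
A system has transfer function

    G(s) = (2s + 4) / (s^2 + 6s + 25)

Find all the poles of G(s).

s = -3 ± 4j

The poles are the roots of the denominator s^2 + 6s + 25 = 0.
Using the quadratic formula: s = (-6 ± √(-64))/2 = -3 ± 4j.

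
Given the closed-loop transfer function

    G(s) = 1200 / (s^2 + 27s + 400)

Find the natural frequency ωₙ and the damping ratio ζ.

Compare the denominator to the standard form s^2 + 2ζωₙs + ωₙ².
ωₙ² = 400, so ωₙ = 20 rad/s.
2ζωₙ = 27, so ζ = 27/(2·20) = 0.675.

ωₙ = 20 rad/s, ζ = 0.675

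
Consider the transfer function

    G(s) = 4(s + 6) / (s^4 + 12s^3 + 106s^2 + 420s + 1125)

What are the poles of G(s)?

s = -3 ± 4j, -3 ± 6j

The poles are the roots of the denominator s^4 + 12s^3 + 106s^2 + 420s + 1125 = 0.
No real roots exist; factor into two real quadratics: (s^2 + 6s + 25)(s^2 + 6s + 45) = 0.
Each quadratic gives a conjugate pair via the quadratic formula.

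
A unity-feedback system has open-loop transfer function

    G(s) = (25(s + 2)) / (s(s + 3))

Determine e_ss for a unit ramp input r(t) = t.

e_ss = 0.06000

G(s) has one pole at the origin.
This is a Type 1 system. Kv = lim_{s→0} s·G(s) = 50/3.
e_ss = 1/Kv = 1/(50/3) = 3/50 ≈ 0.06000.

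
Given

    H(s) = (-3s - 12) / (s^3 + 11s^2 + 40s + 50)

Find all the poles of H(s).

The poles are the roots of the denominator s^3 + 11s^2 + 40s + 50 = 0.
Trying s = -5: the polynomial evaluates to 0, so (s + 5) is a factor.
Dividing out leaves s^2 + 6s + 10 = 0.
The quadratic formula then gives s = -3 ± 1j.

s = -3 ± j, -5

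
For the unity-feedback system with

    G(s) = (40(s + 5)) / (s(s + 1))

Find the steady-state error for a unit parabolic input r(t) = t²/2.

G(s) has one pole at the origin.
This is a Type 1 system; Ka = lim_{s→0} s^2·G(s) = 0, so the steady-state error for a parabola input is infinite.

e_ss = ∞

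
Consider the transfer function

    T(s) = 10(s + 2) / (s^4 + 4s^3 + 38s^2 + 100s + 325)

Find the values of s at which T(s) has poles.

The poles are the roots of the denominator s^4 + 4s^3 + 38s^2 + 100s + 325 = 0.
No real roots exist; factor into two real quadratics: (s^2 + 25)(s^2 + 4s + 13) = 0.
Each quadratic gives a conjugate pair via the quadratic formula.

s = ±5j, -2 ± 3j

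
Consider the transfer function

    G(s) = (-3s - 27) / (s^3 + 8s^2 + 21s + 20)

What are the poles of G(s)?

s = -2 ± j, -4

The poles are the roots of the denominator s^3 + 8s^2 + 21s + 20 = 0.
Trying s = -4: the polynomial evaluates to 0, so (s + 4) is a factor.
Dividing out leaves s^2 + 4s + 5 = 0.
The quadratic formula then gives s = -2 ± 1j.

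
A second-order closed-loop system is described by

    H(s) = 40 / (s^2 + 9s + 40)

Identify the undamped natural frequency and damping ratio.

Compare the denominator to the standard form s^2 + 2ζωₙs + ωₙ².
ωₙ² = 40, so ωₙ = √40 ≈ 6.325 rad/s.
2ζωₙ = 9, so ζ = 9/(2·√40) ≈ 0.7115.
With ζ = 0.7115 the response is underdamped.

ωₙ ≈ 6.325 rad/s, ζ ≈ 0.7115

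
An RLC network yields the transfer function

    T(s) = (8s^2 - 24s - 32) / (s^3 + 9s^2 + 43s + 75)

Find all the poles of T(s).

s = -3 + 4j, -3 - 4j, -3

The poles are the roots of the denominator s^3 + 9s^2 + 43s + 75 = 0.
Trying s = -3: the polynomial evaluates to 0, so (s + 3) is a factor.
Dividing out leaves s^2 + 6s + 25 = 0.
The quadratic formula then gives s = -3 ± 4j.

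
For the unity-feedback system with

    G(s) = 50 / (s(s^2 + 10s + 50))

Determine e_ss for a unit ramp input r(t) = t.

e_ss = 1

G(s) has one pole at the origin.
This is a Type 1 system. Kv = lim_{s→0} s·G(s) = 50/50 = 1.
e_ss = 1/Kv = 1/(1) = 1.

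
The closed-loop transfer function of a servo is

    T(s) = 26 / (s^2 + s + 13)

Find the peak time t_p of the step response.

t_p ≈ 0.8798 s

Comparing s^2 + s + 13 to s^2 + 2ζωₙs + ωₙ²: ωₙ = √13 ≈ 3.606 rad/s and ζ = 1/(2·√13) ≈ 0.1387.
ζωₙ = 1/2 = 0.5, so ω_d = ωₙ√(1−ζ²) = √(ωₙ² − (ζωₙ)²) = √(13 − 0.5²) = √12.75 ≈ 3.571 rad/s.
t_p = π/ω_d = π/3.571 ≈ 0.8798 s.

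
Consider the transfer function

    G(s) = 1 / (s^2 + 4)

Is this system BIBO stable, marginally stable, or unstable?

The denominator s^2 + 4 factors as (s^2 + 4), giving poles at s = 2j, -2j.
Since the simple pole(s) at s = 2j, -2j lie on the jω-axis with none in the right half-plane, the system is marginally stable.

marginally stable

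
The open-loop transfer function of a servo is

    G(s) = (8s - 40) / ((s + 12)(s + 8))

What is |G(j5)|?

Substitute s = j5: numerator = -40 + j40, denominator = 71 + j100.
|G(j5)| = |-40 + j40| / |71 + j100| = 56.569 / 122.64 ≈ 0.4613.

|G(j5)| ≈ 0.4613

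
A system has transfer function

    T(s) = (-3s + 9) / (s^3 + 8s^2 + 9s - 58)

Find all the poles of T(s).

s = -5 + 2j, -5 - 2j, 2

The poles are the roots of the denominator s^3 + 8s^2 + 9s - 58 = 0.
Trying s = 2: the polynomial evaluates to 0, so (s - 2) is a factor.
Dividing out leaves s^2 + 10s + 29 = 0.
The quadratic formula then gives s = -5 ± 2j.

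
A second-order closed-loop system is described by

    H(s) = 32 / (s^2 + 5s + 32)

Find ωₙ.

Compare the denominator to the standard form s^2 + 2ζωₙs + ωₙ².
ωₙ² = 32, so ωₙ = √32 ≈ 5.657 rad/s.

ωₙ ≈ 5.657 rad/s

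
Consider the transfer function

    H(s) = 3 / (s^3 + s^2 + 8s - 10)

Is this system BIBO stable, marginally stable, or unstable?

The denominator s^3 + s^2 + 8s - 10 factors as (s^2 + 2s + 10)(s - 1), giving poles at s = -1 ± 3j, 1.
Since the pole(s) at s = 1 lie in the right half-plane, the system is unstable.

unstable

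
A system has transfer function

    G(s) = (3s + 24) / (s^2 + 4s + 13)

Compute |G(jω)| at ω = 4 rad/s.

|G(j4)| ≈ 1.648

Substitute s = j4: numerator = 24 + j12, denominator = -3 + j16.
|G(j4)| = |24 + j12| / |-3 + j16| = 26.833 / 16.279 ≈ 1.648.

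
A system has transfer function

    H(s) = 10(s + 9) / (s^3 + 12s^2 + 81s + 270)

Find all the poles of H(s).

s = -6, -3 ± 6j

The poles are the roots of the denominator s^3 + 12s^2 + 81s + 270 = 0.
Trying s = -6: the polynomial evaluates to 0, so (s + 6) is a factor.
Dividing out leaves s^2 + 6s + 45 = 0.
The quadratic formula then gives s = -3 ± 6j.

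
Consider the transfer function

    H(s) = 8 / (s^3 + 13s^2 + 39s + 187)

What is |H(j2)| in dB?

|H(j2)|_dB ≈ -25.6 dB

Substitute s = j2: numerator = 8, denominator = 135 + j70.
|H(j2)| = |8| / |135 + j70| = 8 / 152.07 ≈ 0.05261.
In decibels: 20·log₁₀(0.05261) ≈ -25.6 dB.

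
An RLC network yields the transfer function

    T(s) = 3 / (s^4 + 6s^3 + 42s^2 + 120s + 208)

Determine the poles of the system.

The poles are the roots of the denominator s^4 + 6s^3 + 42s^2 + 120s + 208 = 0.
No real roots exist; factor into two real quadratics: (s^2 + 4s + 8)(s^2 + 2s + 26) = 0.
Each quadratic gives a conjugate pair via the quadratic formula.

s = -2 ± 2j, -1 ± 5j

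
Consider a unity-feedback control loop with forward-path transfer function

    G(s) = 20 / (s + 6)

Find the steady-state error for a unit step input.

e_ss = 0.2308

G(s) has no poles at the origin.
This is a Type 0 system. Kp = lim_{s→0} G(s) = 20/6 = 10/3.
e_ss = 1/(1 + Kp) = 1/(1 + 10/3) = 3/13 ≈ 0.2308.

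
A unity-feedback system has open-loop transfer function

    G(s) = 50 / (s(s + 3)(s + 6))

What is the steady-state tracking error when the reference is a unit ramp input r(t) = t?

G(s) has one pole at the origin.
This is a Type 1 system. Kv = lim_{s→0} s·G(s) = 50/18 = 25/9.
e_ss = 1/Kv = 1/(25/9) = 9/25 ≈ 0.3600.

e_ss = 0.3600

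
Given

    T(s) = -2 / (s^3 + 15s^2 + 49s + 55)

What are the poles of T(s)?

s = -2 + j, -2 - j, -11

The poles are the roots of the denominator s^3 + 15s^2 + 49s + 55 = 0.
Trying s = -11: the polynomial evaluates to 0, so (s + 11) is a factor.
Dividing out leaves s^2 + 4s + 5 = 0.
The quadratic formula then gives s = -2 ± 1j.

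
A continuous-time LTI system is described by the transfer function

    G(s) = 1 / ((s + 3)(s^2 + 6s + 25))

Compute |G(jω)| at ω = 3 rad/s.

Substitute s = j3: numerator = 1, denominator = -6 + j102.
|G(j3)| = |1| / |-6 + j102| = 1 / 102.18 ≈ 0.009787.

|G(j3)| ≈ 0.009787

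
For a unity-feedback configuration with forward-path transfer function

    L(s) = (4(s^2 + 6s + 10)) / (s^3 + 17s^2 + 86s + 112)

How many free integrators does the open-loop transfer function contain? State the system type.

The denominator has no factor of s at the origin — no free integrator — so this is a Type 0 system.

Type 0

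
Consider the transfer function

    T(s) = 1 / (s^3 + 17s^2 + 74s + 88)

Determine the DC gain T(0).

Set s = 0: T(0) = (1) / (88) = 1/88.

T(0) = 1/88 ≈ 0.01136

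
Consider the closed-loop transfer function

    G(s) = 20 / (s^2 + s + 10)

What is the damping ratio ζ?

Compare the denominator to the standard form s^2 + 2ζωₙs + ωₙ².
ωₙ² = 10, so ωₙ = √10 ≈ 3.162 rad/s.
2ζωₙ = 1, so ζ = 1/(2·√10) ≈ 0.1581.

ζ ≈ 0.1581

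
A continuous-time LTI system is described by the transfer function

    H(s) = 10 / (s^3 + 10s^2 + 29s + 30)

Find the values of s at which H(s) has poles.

The poles are the roots of the denominator s^3 + 10s^2 + 29s + 30 = 0.
Trying s = -6: the polynomial evaluates to 0, so (s + 6) is a factor.
Dividing out leaves s^2 + 4s + 5 = 0.
The quadratic formula then gives s = -2 ± 1j.

s = -2 + j, -2 - j, -6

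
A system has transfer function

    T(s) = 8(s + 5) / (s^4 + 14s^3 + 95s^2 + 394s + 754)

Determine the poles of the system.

s = -2 + 5j, -2 - 5j, -5 + j, -5 - j

The poles are the roots of the denominator s^4 + 14s^3 + 95s^2 + 394s + 754 = 0.
No real roots exist; factor into two real quadratics: (s^2 + 4s + 29)(s^2 + 10s + 26) = 0.
Each quadratic gives a conjugate pair via the quadratic formula.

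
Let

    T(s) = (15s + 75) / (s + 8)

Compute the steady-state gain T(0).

Set s = 0: T(0) = (75) / (8) = 75/8.

T(0) = 75/8 ≈ 9.375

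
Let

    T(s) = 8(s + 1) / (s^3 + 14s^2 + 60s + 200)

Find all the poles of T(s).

The poles are the roots of the denominator s^3 + 14s^2 + 60s + 200 = 0.
Trying s = -10: the polynomial evaluates to 0, so (s + 10) is a factor.
Dividing out leaves s^2 + 4s + 20 = 0.
The quadratic formula then gives s = -2 ± 4j.

s = -2 ± 4j, -10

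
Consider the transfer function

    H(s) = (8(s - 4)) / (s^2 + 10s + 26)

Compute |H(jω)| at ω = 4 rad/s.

Substitute s = j4: numerator = -32 + j32, denominator = 10 + j40.
|H(j4)| = |-32 + j32| / |10 + j40| = 45.255 / 41.231 ≈ 1.098.

|H(j4)| ≈ 1.098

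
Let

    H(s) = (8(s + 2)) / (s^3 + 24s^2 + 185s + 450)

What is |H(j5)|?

Substitute s = j5: numerator = 16 + j40, denominator = -150 + j800.
|H(j5)| = |16 + j40| / |-150 + j800| = 43.081 / 813.94 ≈ 0.05293.

|H(j5)| ≈ 0.05293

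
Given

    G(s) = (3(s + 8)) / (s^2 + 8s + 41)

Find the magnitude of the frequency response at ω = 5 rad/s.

|G(j5)| ≈ 0.6569

Substitute s = j5: numerator = 24 + j15, denominator = 16 + j40.
|G(j5)| = |24 + j15| / |16 + j40| = 28.302 / 43.081 ≈ 0.6569.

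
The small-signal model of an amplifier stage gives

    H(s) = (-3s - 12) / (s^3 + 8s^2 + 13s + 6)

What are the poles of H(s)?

The poles are the roots of the denominator s^3 + 8s^2 + 13s + 6 = 0.
Trying s = -1: the polynomial evaluates to 0, so (s + 1) is a factor.
Dividing out leaves s^2 + 7s + 6 = 0.
Factoring the quadratic: (s + 6)(s + 1) = 0.

s = -1, -6, -1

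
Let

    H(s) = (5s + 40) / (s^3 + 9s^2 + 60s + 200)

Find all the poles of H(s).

The poles are the roots of the denominator s^3 + 9s^2 + 60s + 200 = 0.
Trying s = -5: the polynomial evaluates to 0, so (s + 5) is a factor.
Dividing out leaves s^2 + 4s + 40 = 0.
The quadratic formula then gives s = -2 ± 6j.

s = -2 + 6j, -2 - 6j, -5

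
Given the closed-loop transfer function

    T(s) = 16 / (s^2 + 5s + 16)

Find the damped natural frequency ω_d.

Comparing s^2 + 5s + 16 to s^2 + 2ζωₙs + ωₙ²: ωₙ = 4 rad/s and ζ = 5/(2·4) = 0.625.
ζωₙ = 5/2 = 2.5, so ω_d = ωₙ√(1−ζ²) = √(ωₙ² − (ζωₙ)²) = √(16 − 2.5²) = √9.75 ≈ 3.122 rad/s.

ω_d ≈ 3.122 rad/s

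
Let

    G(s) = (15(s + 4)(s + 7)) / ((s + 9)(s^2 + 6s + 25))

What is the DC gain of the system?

G(0) = 28/15 ≈ 1.867

At s = 0 each factor (s + a) contributes a and each (s^2 + bs + c) contributes c.
G(0) = 15·(4) · (7) / ((9) · (25)) = 420/225 = 28/15.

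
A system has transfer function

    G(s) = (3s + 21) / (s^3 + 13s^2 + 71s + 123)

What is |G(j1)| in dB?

|G(j1)|_dB ≈ -15.8 dB

Substitute s = j1: numerator = 21 + j3, denominator = 110 + j70.
|G(j1)| = |21 + j3| / |110 + j70| = 21.213 / 130.38 ≈ 0.1627.
In decibels: 20·log₁₀(0.1627) ≈ -15.8 dB.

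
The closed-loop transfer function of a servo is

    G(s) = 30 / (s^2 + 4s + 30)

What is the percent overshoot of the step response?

Comparing s^2 + 4s + 30 to s^2 + 2ζωₙs + ωₙ²: ωₙ = √30 ≈ 5.477 rad/s and ζ = 4/(2·√30) ≈ 0.3651.
%OS = 100·exp(−πζ/√(1−ζ²)) = 100·exp(−π·0.3651/√(1−0.3651²)) ≈ 29.2%.

%OS ≈ 29.2%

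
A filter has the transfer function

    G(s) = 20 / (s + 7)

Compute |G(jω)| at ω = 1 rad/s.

Substitute s = j1: numerator = 20, denominator = 7 + j1.
|G(j1)| = |20| / |7 + j1| = 20 / 7.0711 ≈ 2.828.

|G(j1)| ≈ 2.828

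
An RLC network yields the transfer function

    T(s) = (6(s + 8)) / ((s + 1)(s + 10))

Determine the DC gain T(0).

T(0) = 24/5 ≈ 4.800

At s = 0 each factor (s + a) contributes a and each (s^2 + bs + c) contributes c.
T(0) = 6·(8) / ((1) · (10)) = 48/10 = 24/5.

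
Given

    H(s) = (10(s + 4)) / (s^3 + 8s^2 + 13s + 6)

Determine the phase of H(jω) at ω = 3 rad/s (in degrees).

At s = j3: numerator = 40 + j30, denominator = -66 + j12.
∠H = ∠num − ∠den = 36.870° − (169.70°) = -132.8°.

∠H(j3) ≈ -132.8°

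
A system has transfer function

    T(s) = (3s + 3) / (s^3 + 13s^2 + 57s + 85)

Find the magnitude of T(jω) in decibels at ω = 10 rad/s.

|T(j10)|_dB ≈ -32.6 dB

Substitute s = j10: numerator = 3 + j30, denominator = -1215 - j430.
|T(j10)| = |3 + j30| / |-1215 - j430| = 30.150 / 1288.8 ≈ 0.02339.
In decibels: 20·log₁₀(0.02339) ≈ -32.6 dB.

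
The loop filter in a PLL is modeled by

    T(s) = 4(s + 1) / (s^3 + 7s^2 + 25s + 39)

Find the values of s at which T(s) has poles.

s = -2 + 3j, -2 - 3j, -3

The poles are the roots of the denominator s^3 + 7s^2 + 25s + 39 = 0.
Trying s = -3: the polynomial evaluates to 0, so (s + 3) is a factor.
Dividing out leaves s^2 + 4s + 13 = 0.
The quadratic formula then gives s = -2 ± 3j.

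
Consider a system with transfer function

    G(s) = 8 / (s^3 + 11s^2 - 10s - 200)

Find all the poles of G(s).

s = -5, -10, 4

The poles are the roots of the denominator s^3 + 11s^2 - 10s - 200 = 0.
Trying s = -5: the polynomial evaluates to 0, so (s + 5) is a factor.
Dividing out leaves s^2 + 6s - 40 = 0.
Factoring the quadratic: (s + 10)(s - 4) = 0.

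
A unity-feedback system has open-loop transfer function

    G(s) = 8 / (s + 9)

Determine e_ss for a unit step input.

G(s) has no poles at the origin.
This is a Type 0 system. Kp = lim_{s→0} G(s) = 8/9.
e_ss = 1/(1 + Kp) = 1/(1 + 8/9) = 9/17 ≈ 0.5294.

e_ss = 0.5294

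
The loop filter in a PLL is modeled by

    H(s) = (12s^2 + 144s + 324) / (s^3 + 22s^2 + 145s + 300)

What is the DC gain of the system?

Set s = 0: H(0) = (324) / (300) = 27/25.

H(0) = 27/25 ≈ 1.080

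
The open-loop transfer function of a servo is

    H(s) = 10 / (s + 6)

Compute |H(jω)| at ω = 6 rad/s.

Substitute s = j6: numerator = 10, denominator = 6 + j6.
|H(j6)| = |10| / |6 + j6| = 10 / 8.4853 ≈ 1.179.

|H(j6)| ≈ 1.179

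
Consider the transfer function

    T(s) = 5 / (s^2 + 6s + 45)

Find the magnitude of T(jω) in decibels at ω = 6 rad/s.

|T(j6)|_dB ≈ -17.4 dB

Substitute s = j6: numerator = 5, denominator = 9 + j36.
|T(j6)| = |5| / |9 + j36| = 5 / 37.108 ≈ 0.1347.
In decibels: 20·log₁₀(0.1347) ≈ -17.4 dB.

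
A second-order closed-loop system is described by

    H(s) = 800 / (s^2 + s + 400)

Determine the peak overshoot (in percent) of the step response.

Comparing s^2 + s + 400 to s^2 + 2ζωₙs + ωₙ²: ωₙ = 20 rad/s and ζ = 1/(2·20) = 0.025.
%OS = 100·exp(−πζ/√(1−ζ²)) = 100·exp(−π·0.025/√(1−0.025²)) ≈ 92.4%.

%OS ≈ 92.4%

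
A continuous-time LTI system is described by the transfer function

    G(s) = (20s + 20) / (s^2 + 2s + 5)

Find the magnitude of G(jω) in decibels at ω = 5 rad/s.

|G(j5)|_dB ≈ 13.2 dB

Substitute s = j5: numerator = 20 + j100, denominator = -20 + j10.
|G(j5)| = |20 + j100| / |-20 + j10| = 101.98 / 22.361 ≈ 4.561.
In decibels: 20·log₁₀(4.561) ≈ 13.2 dB.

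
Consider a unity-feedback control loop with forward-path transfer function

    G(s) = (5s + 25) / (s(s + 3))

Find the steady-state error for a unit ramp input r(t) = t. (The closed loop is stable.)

e_ss = 0.1200

G(s) has one pole at the origin.
This is a Type 1 system. Kv = lim_{s→0} s·G(s) = 25/3.
e_ss = 1/Kv = 1/(25/3) = 3/25 ≈ 0.1200.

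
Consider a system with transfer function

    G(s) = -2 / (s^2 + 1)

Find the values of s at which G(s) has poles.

s = ±j

The poles are the roots of the denominator s^2 + 1 = 0.
Using the quadratic formula: s = (0 ± √(-4))/2 = 0 ± 1j.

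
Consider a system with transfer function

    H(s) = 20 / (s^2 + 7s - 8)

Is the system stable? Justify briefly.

unstable

The denominator s^2 + 7s - 8 factors as (s + 8)(s - 1), giving poles at s = -8, 1.
Since the pole(s) at s = 1 lie in the right half-plane, the system is unstable.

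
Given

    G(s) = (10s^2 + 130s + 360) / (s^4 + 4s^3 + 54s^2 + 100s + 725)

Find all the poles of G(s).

s = ±5j, -2 ± 5j

The poles are the roots of the denominator s^4 + 4s^3 + 54s^2 + 100s + 725 = 0.
No real roots exist; factor into two real quadratics: (s^2 + 25)(s^2 + 4s + 29) = 0.
Each quadratic gives a conjugate pair via the quadratic formula.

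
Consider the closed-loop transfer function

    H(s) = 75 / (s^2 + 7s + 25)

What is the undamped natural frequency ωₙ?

Compare the denominator to the standard form s^2 + 2ζωₙs + ωₙ².
ωₙ² = 25, so ωₙ = 5 rad/s.

ωₙ = 5 rad/s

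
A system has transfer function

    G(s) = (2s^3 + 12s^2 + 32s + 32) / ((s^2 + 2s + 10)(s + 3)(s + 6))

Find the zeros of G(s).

Set the numerator to zero: 2s^3 + 12s^2 + 32s + 32 = 0, i.e. 2·(s^3 + 6s^2 + 16s + 16) = 0.
Factoring: (s^2 + 4s + 8)(s + 2) = 0.

s = -2 + 2j, -2 - 2j, -2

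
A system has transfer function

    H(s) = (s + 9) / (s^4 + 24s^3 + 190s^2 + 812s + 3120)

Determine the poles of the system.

The poles are the roots of the denominator s^4 + 24s^3 + 190s^2 + 812s + 3120 = 0.
Trying s = -12: the polynomial evaluates to 0, so (s + 12) is a factor.
Dividing out leaves s^3 + 12s^2 + 46s + 260 = 0.
This factors further as (s^2 + 2s + 26)(s + 10) = 0.

s = -1 + 5j, -1 - 5j, -12, -10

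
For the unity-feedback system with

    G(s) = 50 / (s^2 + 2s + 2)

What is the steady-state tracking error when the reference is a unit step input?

e_ss = 0.03846

G(s) has no poles at the origin.
This is a Type 0 system. Kp = lim_{s→0} G(s) = 50/2 = 25.
e_ss = 1/(1 + Kp) = 1/(1 + 25) = 1/26 ≈ 0.03846.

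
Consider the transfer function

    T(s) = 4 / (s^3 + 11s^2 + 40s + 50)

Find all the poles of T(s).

s = -3 ± j, -5

The poles are the roots of the denominator s^3 + 11s^2 + 40s + 50 = 0.
Trying s = -5: the polynomial evaluates to 0, so (s + 5) is a factor.
Dividing out leaves s^2 + 6s + 10 = 0.
The quadratic formula then gives s = -3 ± 1j.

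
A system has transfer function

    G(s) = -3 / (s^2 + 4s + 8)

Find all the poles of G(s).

s = -2 ± 2j

The poles are the roots of the denominator s^2 + 4s + 8 = 0.
Using the quadratic formula: s = (-4 ± √(-16))/2 = -2 ± 2j.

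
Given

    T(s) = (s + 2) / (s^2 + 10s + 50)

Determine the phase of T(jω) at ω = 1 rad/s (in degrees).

∠T(j1) ≈ 15.03°

At s = j1: numerator = 2 + j1, denominator = 49 + j10.
∠T = ∠num − ∠den = 26.565° − (11.535°) = 15.03°.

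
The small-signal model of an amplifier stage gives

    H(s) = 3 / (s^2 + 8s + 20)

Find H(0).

H(0) = 3/20 ≈ 0.1500

Set s = 0: H(0) = (3) / (20) = 3/20.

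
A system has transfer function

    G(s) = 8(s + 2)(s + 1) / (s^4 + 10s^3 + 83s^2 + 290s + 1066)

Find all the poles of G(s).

The poles are the roots of the denominator s^4 + 10s^3 + 83s^2 + 290s + 1066 = 0.
No real roots exist; factor into two real quadratics: (s^2 + 8s + 41)(s^2 + 2s + 26) = 0.
Each quadratic gives a conjugate pair via the quadratic formula.

s = -4 + 5j, -4 - 5j, -1 + 5j, -1 - 5j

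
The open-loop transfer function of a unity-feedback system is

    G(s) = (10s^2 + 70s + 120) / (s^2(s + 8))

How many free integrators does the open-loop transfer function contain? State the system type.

Type 2

The denominator has 2 factors of s at the origin (free integrators), so this is a Type 2 system.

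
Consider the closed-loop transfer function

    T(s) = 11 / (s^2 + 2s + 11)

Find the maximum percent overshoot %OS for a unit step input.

Comparing s^2 + 2s + 11 to s^2 + 2ζωₙs + ωₙ²: ωₙ = √11 ≈ 3.317 rad/s and ζ = 2/(2·√11) ≈ 0.3015.
%OS = 100·exp(−πζ/√(1−ζ²)) = 100·exp(−π·0.3015/√(1−0.3015²)) ≈ 37.0%.

%OS ≈ 37.0%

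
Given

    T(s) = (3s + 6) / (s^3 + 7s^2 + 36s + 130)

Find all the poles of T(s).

s = -1 + 5j, -1 - 5j, -5

The poles are the roots of the denominator s^3 + 7s^2 + 36s + 130 = 0.
Trying s = -5: the polynomial evaluates to 0, so (s + 5) is a factor.
Dividing out leaves s^2 + 2s + 26 = 0.
The quadratic formula then gives s = -1 ± 5j.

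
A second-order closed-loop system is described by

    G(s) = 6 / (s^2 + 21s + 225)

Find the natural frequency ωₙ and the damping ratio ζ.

Compare the denominator to the standard form s^2 + 2ζωₙs + ωₙ².
ωₙ² = 225, so ωₙ = 15 rad/s.
2ζωₙ = 21, so ζ = 21/(2·15) = 0.7.

ωₙ = 15 rad/s, ζ = 0.7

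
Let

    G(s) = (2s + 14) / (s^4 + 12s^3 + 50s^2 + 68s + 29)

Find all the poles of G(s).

s = -5 + 2j, -5 - 2j, -1, -1

The poles are the roots of the denominator s^4 + 12s^3 + 50s^2 + 68s + 29 = 0.
Trying s = -1: the polynomial evaluates to 0, so (s + 1) is a factor.
Dividing out leaves s^3 + 11s^2 + 39s + 29 = 0.
This factors further as (s^2 + 10s + 29)(s + 1) = 0.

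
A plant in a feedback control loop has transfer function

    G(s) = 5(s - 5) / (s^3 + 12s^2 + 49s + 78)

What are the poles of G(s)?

s = -6, -3 ± 2j

The poles are the roots of the denominator s^3 + 12s^2 + 49s + 78 = 0.
Trying s = -6: the polynomial evaluates to 0, so (s + 6) is a factor.
Dividing out leaves s^2 + 6s + 13 = 0.
The quadratic formula then gives s = -3 ± 2j.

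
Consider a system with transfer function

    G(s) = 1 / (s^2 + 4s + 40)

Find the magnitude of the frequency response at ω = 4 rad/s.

Substitute s = j4: numerator = 1, denominator = 24 + j16.
|G(j4)| = |1| / |24 + j16| = 1 / 28.844 ≈ 0.03467.

|G(j4)| ≈ 0.03467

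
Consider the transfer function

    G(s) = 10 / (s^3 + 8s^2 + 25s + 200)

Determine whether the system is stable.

The denominator s^3 + 8s^2 + 25s + 200 factors as (s^2 + 25)(s + 8), giving poles at s = ±5j, -8.
Since the simple pole(s) at s = ±5j lie on the jω-axis with none in the right half-plane, the system is marginally stable.

marginally stable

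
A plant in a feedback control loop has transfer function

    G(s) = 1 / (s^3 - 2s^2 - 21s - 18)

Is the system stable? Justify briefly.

unstable

The denominator s^3 - 2s^2 - 21s - 18 factors as (s + 1)(s + 3)(s - 6), giving poles at s = -1, -3, 6.
Since the pole(s) at s = 6 lie in the right half-plane, the system is unstable.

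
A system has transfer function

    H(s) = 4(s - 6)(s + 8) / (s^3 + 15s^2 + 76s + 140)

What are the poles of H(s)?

The poles are the roots of the denominator s^3 + 15s^2 + 76s + 140 = 0.
Trying s = -7: the polynomial evaluates to 0, so (s + 7) is a factor.
Dividing out leaves s^2 + 8s + 20 = 0.
The quadratic formula then gives s = -4 ± 2j.

s = -7, -4 ± 2j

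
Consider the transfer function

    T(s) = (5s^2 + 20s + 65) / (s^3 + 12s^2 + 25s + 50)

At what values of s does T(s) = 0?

s = -2 + 3j, -2 - 3j

Set the numerator to zero: 5s^2 + 20s + 65 = 0, i.e. 5·(s^2 + 4s + 13) = 0.
Factoring: (s^2 + 4s + 13) = 0.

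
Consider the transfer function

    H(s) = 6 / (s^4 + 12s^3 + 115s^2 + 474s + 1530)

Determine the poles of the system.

s = -3 + 5j, -3 - 5j, -3 + 6j, -3 - 6j

The poles are the roots of the denominator s^4 + 12s^3 + 115s^2 + 474s + 1530 = 0.
No real roots exist; factor into two real quadratics: (s^2 + 6s + 34)(s^2 + 6s + 45) = 0.
Each quadratic gives a conjugate pair via the quadratic formula.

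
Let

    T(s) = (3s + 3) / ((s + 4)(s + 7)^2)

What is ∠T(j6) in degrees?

At s = j6: numerator = 3 + j18, denominator = -452 + j414.
∠T = ∠num − ∠den = 80.538° − (137.51°) = -56.97°.

∠T(j6) ≈ -56.97°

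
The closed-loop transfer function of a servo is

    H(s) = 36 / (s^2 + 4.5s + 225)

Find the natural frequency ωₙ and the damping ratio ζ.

ωₙ = 15 rad/s, ζ = 0.15

Compare the denominator to the standard form s^2 + 2ζωₙs + ωₙ².
ωₙ² = 225, so ωₙ = 15 rad/s.
2ζωₙ = 4.5, so ζ = 4.5/(2·15) = 0.15.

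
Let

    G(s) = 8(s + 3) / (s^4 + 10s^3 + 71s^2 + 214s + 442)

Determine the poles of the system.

The poles are the roots of the denominator s^4 + 10s^3 + 71s^2 + 214s + 442 = 0.
No real roots exist; factor into two real quadratics: (s^2 + 6s + 34)(s^2 + 4s + 13) = 0.
Each quadratic gives a conjugate pair via the quadratic formula.

s = -3 + 5j, -3 - 5j, -2 + 3j, -2 - 3j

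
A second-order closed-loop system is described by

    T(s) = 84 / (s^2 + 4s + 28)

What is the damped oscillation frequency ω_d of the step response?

ω_d ≈ 4.899 rad/s

Comparing s^2 + 4s + 28 to s^2 + 2ζωₙs + ωₙ²: ωₙ = √28 ≈ 5.292 rad/s and ζ = 4/(2·√28) ≈ 0.3780.
ζωₙ = 4/2 = 2, so ω_d = ωₙ√(1−ζ²) = √(ωₙ² − (ζωₙ)²) = √(28 − 2²) = √24 ≈ 4.899 rad/s.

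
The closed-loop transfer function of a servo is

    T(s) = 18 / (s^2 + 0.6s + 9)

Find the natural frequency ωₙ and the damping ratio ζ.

Compare the denominator to the standard form s^2 + 2ζωₙs + ωₙ².
ωₙ² = 9, so ωₙ = 3 rad/s.
2ζωₙ = 0.6, so ζ = 0.6/(2·3) = 0.1.

ωₙ = 3 rad/s, ζ = 0.1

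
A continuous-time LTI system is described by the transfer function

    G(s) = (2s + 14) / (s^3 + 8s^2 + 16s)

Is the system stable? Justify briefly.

The denominator s^3 + 8s^2 + 16s factors as s(s + 4)^2, giving poles at s = 0, -4, -4.
Since the simple pole(s) at s = 0 lie on the jω-axis with none in the right half-plane, the system is marginally stable.

marginally stable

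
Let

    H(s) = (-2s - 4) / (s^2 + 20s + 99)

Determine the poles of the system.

s = -9, -11

The poles are the roots of the denominator s^2 + 20s + 99 = 0.
Factoring: (s + 9)(s + 11) = 0, so s = -9 and s = -11.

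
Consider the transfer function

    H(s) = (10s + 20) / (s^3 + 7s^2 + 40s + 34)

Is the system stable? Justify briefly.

stable

The denominator s^3 + 7s^2 + 40s + 34 factors as (s^2 + 6s + 34)(s + 1), giving poles at s = -3 ± 5j, -1.
Since all poles lie strictly in the left half-plane, the system is stable.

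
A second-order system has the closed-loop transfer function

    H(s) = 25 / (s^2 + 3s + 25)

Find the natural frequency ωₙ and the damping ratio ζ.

ωₙ = 5 rad/s, ζ = 0.3

Compare the denominator to the standard form s^2 + 2ζωₙs + ωₙ².
ωₙ² = 25, so ωₙ = 5 rad/s.
2ζωₙ = 3, so ζ = 3/(2·5) = 0.3.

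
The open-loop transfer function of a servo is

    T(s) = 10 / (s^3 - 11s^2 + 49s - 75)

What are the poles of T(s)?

The poles are the roots of the denominator s^3 - 11s^2 + 49s - 75 = 0.
Trying s = 3: the polynomial evaluates to 0, so (s - 3) is a factor.
Dividing out leaves s^2 - 8s + 25 = 0.
The quadratic formula then gives s = 4 ± 3j.

s = 4 + 3j, 4 - 3j, 3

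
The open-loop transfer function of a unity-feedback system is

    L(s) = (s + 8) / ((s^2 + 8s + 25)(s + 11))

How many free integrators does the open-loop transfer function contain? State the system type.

Type 0

The denominator has no factor of s at the origin — no free integrator — so this is a Type 0 system.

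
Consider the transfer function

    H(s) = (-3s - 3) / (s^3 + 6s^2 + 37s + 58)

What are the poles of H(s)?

The poles are the roots of the denominator s^3 + 6s^2 + 37s + 58 = 0.
Trying s = -2: the polynomial evaluates to 0, so (s + 2) is a factor.
Dividing out leaves s^2 + 4s + 29 = 0.
The quadratic formula then gives s = -2 ± 5j.

s = -2 + 5j, -2 - 5j, -2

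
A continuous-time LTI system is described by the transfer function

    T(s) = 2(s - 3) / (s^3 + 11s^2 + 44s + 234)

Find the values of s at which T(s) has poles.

s = -1 + 5j, -1 - 5j, -9

The poles are the roots of the denominator s^3 + 11s^2 + 44s + 234 = 0.
Trying s = -9: the polynomial evaluates to 0, so (s + 9) is a factor.
Dividing out leaves s^2 + 2s + 26 = 0.
The quadratic formula then gives s = -1 ± 5j.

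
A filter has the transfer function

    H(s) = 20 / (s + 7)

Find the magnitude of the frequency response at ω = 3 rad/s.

|H(j3)| ≈ 2.626

Substitute s = j3: numerator = 20, denominator = 7 + j3.
|H(j3)| = |20| / |7 + j3| = 20 / 7.6158 ≈ 2.626.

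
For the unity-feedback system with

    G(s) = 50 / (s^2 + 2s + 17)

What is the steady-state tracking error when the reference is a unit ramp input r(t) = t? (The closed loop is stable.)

e_ss = ∞

G(s) has no poles at the origin.
This is a Type 0 system; Kv = lim_{s→0} s·G(s) = 0, so the steady-state error for a ramp input is infinite.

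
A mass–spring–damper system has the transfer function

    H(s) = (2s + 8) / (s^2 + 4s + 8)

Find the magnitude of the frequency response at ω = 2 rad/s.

|H(j2)| = 1

Substitute s = j2: numerator = 8 + j4, denominator = 4 + j8.
|H(j2)| = |8 + j4| / |4 + j8| = 8.9443 / 8.9443 = 1.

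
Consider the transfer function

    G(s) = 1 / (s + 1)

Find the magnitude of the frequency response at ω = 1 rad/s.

Substitute s = j1: numerator = 1, denominator = 1 + j1.
|G(j1)| = |1| / |1 + j1| = 1 / 1.4142 ≈ 0.7071.

|G(j1)| ≈ 0.7071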